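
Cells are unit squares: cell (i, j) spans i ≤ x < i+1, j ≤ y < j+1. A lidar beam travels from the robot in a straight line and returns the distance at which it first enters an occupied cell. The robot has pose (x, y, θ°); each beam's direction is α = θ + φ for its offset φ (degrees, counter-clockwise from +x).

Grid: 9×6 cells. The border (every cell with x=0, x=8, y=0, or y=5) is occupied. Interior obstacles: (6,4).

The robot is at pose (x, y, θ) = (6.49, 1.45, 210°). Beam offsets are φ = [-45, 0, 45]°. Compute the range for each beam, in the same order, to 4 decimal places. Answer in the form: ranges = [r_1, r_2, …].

beam 1: φ=-45°, α=165°
  dir = (cos 165°, sin 165°) = (-0.9659, 0.2588); from cell (6,1)
  next x-line at t=0.5073, next y-line at t=2.1250; Δt_x=1.0353, Δt_y=3.8637
    x: enter (5,1) at t=0.5073
    x: enter (4,1) at t=1.5426
    y: enter (4,2) at t=2.1250
    x: enter (3,2) at t=2.5778
    x: enter (2,2) at t=3.6131
    x: enter (1,2) at t=4.6484
    x: enter (0,2) at t=5.6837 ← occupied
  → r_1 = 5.6837
beam 2: φ=0°, α=210°
  dir = (cos 210°, sin 210°) = (-0.8660, -0.5000); from cell (6,1)
  next x-line at t=0.5658, next y-line at t=0.9000; Δt_x=1.1547, Δt_y=2.0000
    x: enter (5,1) at t=0.5658
    y: enter (5,0) at t=0.9000 ← occupied
  → r_2 = 0.9000
beam 3: φ=45°, α=255°
  dir = (cos 255°, sin 255°) = (-0.2588, -0.9659); from cell (6,1)
  next x-line at t=1.8932, next y-line at t=0.4659; Δt_x=3.8637, Δt_y=1.0353
    y: enter (6,0) at t=0.4659 ← occupied
  → r_3 = 0.4659

ranges = [5.6837, 0.9000, 0.4659]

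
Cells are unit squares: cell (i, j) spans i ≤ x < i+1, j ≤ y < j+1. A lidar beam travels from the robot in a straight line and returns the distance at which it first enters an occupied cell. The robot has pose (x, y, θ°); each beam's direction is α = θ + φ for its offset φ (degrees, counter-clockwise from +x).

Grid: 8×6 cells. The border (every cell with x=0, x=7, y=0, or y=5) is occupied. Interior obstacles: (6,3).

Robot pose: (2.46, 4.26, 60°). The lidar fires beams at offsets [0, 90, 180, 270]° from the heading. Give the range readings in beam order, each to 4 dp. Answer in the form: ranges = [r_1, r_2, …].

beam 1: φ=0°, α=60°
  cosα=0.5000 sinα=0.8660 | (2,4) | tMaxX 1.0800 tMaxY 0.8545 | tΔX 2.0000 tΔY 1.1547
    t=0.8545 [y] (2,5) — stop
  → r_1 = 0.8545
beam 2: φ=90°, α=150°
  cosα=-0.8660 sinα=0.5000 | (2,4) | tMaxX 0.5312 tMaxY 1.4800 | tΔX 1.1547 tΔY 2.0000
    t=0.5312 [x] (1,4)
    t=1.4800 [y] (1,5) — stop
  → r_2 = 1.4800
beam 3: φ=180°, α=240°
  cosα=-0.5000 sinα=-0.8660 | (2,4) | tMaxX 0.9200 tMaxY 0.3002 | tΔX 2.0000 tΔY 1.1547
    t=0.3002 [y] (2,3)
    t=0.9200 [x] (1,3)
    t=1.4549 [y] (1,2)
    t=2.6096 [y] (1,1)
    t=2.9200 [x] (0,1) — stop
  → r_3 = 2.9200
beam 4: φ=270°, α=330°
  cosα=0.8660 sinα=-0.5000 | (2,4) | tMaxX 0.6235 tMaxY 0.5200 | tΔX 1.1547 tΔY 2.0000
    t=0.5200 [y] (2,3)
    t=0.6235 [x] (3,3)
    t=1.7782 [x] (4,3)
    t=2.5200 [y] (4,2)
    t=2.9329 [x] (5,2)
    t=4.0876 [x] (6,2)
    t=4.5200 [y] (6,1)
    t=5.2423 [x] (7,1) — stop
  → r_4 = 5.2423

ranges = [0.8545, 1.4800, 2.9200, 5.2423]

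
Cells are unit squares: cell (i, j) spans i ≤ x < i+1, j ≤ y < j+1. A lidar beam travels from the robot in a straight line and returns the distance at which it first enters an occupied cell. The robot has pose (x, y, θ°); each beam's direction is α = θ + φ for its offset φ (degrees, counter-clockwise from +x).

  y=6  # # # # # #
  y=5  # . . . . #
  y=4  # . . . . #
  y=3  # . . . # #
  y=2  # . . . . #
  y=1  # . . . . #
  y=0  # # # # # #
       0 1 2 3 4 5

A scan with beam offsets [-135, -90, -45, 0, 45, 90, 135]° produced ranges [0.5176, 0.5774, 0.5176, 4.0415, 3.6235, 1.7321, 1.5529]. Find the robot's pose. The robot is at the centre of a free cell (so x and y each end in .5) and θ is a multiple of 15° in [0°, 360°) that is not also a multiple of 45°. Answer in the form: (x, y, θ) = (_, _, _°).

Candidates: 19 free-cell centres × 16 headings = 304 poses. Raycast each; keep the one whose scan matches to 4 dp.
  (4.5, 4.5, 30°): beam 4 = 0.5774 ≠ 4.0415 ✗
  (3.5, 4.5, 195°): beam 1 = 1.7321 ≠ 0.5176 ✗
  (1.5, 1.5, 75°): beam 1 = 0.5774 ≠ 0.5176 ✗
  (2.5, 2.5, 285°): beam 1 = 1.7321 ≠ 0.5176 ✗
  (4.5, 1.5, 120°): beam 3 = 1.5529 ≠ 0.5176 ✗
  …
  (4.5, 2.5, 150°): r_1=0.5176, r_2=0.5774, r_3=0.5176, r_4=4.0415, r_5=3.6235, r_6=1.7321, r_7=1.5529 — all match ✓
Only this pose fits every beam.

(x, y, θ) = (4.5, 2.5, 150°)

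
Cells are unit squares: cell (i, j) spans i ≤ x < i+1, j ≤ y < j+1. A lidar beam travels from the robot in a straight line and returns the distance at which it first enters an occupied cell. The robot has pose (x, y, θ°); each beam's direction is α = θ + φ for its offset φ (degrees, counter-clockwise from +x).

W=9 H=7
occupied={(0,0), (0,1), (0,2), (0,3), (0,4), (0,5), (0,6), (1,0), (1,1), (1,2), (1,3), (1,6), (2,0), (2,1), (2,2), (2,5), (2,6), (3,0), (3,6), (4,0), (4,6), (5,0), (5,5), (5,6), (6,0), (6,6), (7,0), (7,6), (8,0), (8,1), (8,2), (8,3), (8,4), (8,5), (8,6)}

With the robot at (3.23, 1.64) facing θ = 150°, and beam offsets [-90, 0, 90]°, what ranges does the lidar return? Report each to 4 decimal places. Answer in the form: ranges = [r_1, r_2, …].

beam 1: φ=-90°, α=60°
  dir = (cos 60°, sin 60°) = (0.5000, 0.8660); from cell (3,1)
  next x-line at t=1.5400, next y-line at t=0.4157; Δt_x=2.0000, Δt_y=1.1547
    y: enter (3,2) at t=0.4157
    x: enter (4,2) at t=1.5400
    y: enter (4,3) at t=1.5704
    y: enter (4,4) at t=2.7251
    x: enter (5,4) at t=3.5400
    y: enter (5,5) at t=3.8798 ← occupied
  → r_1 = 3.8798
beam 2: φ=0°, α=150°
  dir = (cos 150°, sin 150°) = (-0.8660, 0.5000); from cell (3,1)
  next x-line at t=0.2656, next y-line at t=0.7200; Δt_x=1.1547, Δt_y=2.0000
    x: enter (2,1) at t=0.2656 ← occupied
  → r_2 = 0.2656
beam 3: φ=90°, α=240°
  dir = (cos 240°, sin 240°) = (-0.5000, -0.8660); from cell (3,1)
  next x-line at t=0.4600, next y-line at t=0.7390; Δt_x=2.0000, Δt_y=1.1547
    x: enter (2,1) at t=0.4600 ← occupied
  → r_3 = 0.4600

ranges = [3.8798, 0.2656, 0.4600]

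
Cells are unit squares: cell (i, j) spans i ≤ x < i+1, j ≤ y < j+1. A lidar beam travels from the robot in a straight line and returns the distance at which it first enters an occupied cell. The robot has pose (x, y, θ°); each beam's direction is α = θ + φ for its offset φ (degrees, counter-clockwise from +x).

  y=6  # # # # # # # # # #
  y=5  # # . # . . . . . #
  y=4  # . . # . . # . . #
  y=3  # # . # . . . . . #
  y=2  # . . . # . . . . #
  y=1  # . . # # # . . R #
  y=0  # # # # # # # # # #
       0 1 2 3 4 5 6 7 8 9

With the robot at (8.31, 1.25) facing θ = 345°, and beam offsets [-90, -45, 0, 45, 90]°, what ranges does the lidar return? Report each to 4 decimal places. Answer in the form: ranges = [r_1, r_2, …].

beam 1: φ=-90°, α=255°
  direction (-0.2588, -0.9659); cell (8,1); t to first gridline: x 1.1977, y 0.2588 (then +3.8637 / +1.0353)
    (8,0) via y @ 0.2588  # hit
  → r_1 = 0.2588
beam 2: φ=-45°, α=300°
  direction (0.5000, -0.8660); cell (8,1); t to first gridline: x 1.3800, y 0.2887 (then +2.0000 / +1.1547)
    (8,0) via y @ 0.2887  # hit
  → r_2 = 0.2887
beam 3: φ=0°, α=345°
  direction (0.9659, -0.2588); cell (8,1); t to first gridline: x 0.7143, y 0.9659 (then +1.0353 / +3.8637)
    (9,1) via x @ 0.7143  # hit
  → r_3 = 0.7143
beam 4: φ=45°, α=30°
  direction (0.8660, 0.5000); cell (8,1); t to first gridline: x 0.7967, y 1.5000 (then +1.1547 / +2.0000)
    (9,1) via x @ 0.7967  # hit
  → r_4 = 0.7967
beam 5: φ=90°, α=75°
  direction (0.2588, 0.9659); cell (8,1); t to first gridline: x 2.6660, y 0.7765 (then +3.8637 / +1.0353)
    (8,2) via y @ 0.7765
    (8,3) via y @ 1.8117
    (9,3) via x @ 2.6660  # hit
  → r_5 = 2.6660

ranges = [0.2588, 0.2887, 0.7143, 0.7967, 2.6660]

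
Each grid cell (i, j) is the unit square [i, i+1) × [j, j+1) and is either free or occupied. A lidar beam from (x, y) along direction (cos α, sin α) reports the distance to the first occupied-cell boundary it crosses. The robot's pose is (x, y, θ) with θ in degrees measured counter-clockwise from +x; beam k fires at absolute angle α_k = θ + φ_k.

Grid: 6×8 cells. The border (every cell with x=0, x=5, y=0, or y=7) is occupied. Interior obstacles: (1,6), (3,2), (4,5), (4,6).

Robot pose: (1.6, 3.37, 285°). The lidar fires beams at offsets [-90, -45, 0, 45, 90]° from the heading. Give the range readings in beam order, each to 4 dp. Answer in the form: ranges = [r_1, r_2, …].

ranges = [0.6212, 1.2000, 2.4536, 1.6166, 3.5199]

beam 1: φ=-90°, α=195°
  d=(-0.9659,-0.2588)  start (1,3)  tX=0.6212 tY=1.4296  stride 1/|dx|=1.0353 1/|dy|=3.8637
    cross x-line → (0,3), t=0.6212 (wall)
  → r_1 = 0.6212
beam 2: φ=-45°, α=240°
  d=(-0.5000,-0.8660)  start (1,3)  tX=1.2000 tY=0.4272  stride 1/|dx|=2.0000 1/|dy|=1.1547
    cross y-line → (1,2), t=0.4272
    cross x-line → (0,2), t=1.2000 (wall)
  → r_2 = 1.2000
beam 3: φ=0°, α=285°
  d=(0.2588,-0.9659)  start (1,3)  tX=1.5455 tY=0.3831  stride 1/|dx|=3.8637 1/|dy|=1.0353
    cross y-line → (1,2), t=0.3831
    cross y-line → (1,1), t=1.4183
    cross x-line → (2,1), t=1.5455
    cross y-line → (2,0), t=2.4536 (wall)
  → r_3 = 2.4536
beam 4: φ=45°, α=330°
  d=(0.8660,-0.5000)  start (1,3)  tX=0.4619 tY=0.7400  stride 1/|dx|=1.1547 1/|dy|=2.0000
    cross x-line → (2,3), t=0.4619
    cross y-line → (2,2), t=0.7400
    cross x-line → (3,2), t=1.6166 (wall)
  → r_4 = 1.6166
beam 5: φ=90°, α=15°
  d=(0.9659,0.2588)  start (1,3)  tX=0.4141 tY=2.4341  stride 1/|dx|=1.0353 1/|dy|=3.8637
    cross x-line → (2,3), t=0.4141
    cross x-line → (3,3), t=1.4494
    cross y-line → (3,4), t=2.4341
    cross x-line → (4,4), t=2.4847
    cross x-line → (5,4), t=3.5199 (wall)
  → r_5 = 3.5199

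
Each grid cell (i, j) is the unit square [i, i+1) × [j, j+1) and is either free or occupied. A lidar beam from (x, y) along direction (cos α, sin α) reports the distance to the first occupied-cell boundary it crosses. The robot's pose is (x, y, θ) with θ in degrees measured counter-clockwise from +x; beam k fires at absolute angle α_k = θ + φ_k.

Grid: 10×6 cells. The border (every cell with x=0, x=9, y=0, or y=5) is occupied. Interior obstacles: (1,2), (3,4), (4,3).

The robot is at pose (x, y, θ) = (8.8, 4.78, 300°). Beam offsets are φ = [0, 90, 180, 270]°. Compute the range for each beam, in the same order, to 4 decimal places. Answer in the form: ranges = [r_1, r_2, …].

beam 1: φ=0°, α=300°
  dir = (cos 300°, sin 300°) = (0.5000, -0.8660); from cell (8,4)
  next x-line at t=0.4000, next y-line at t=0.9007; Δt_x=2.0000, Δt_y=1.1547
    x: enter (9,4) at t=0.4000 ← occupied
  → r_1 = 0.4000
beam 2: φ=90°, α=30°
  dir = (cos 30°, sin 30°) = (0.8660, 0.5000); from cell (8,4)
  next x-line at t=0.2309, next y-line at t=0.4400; Δt_x=1.1547, Δt_y=2.0000
    x: enter (9,4) at t=0.2309 ← occupied
  → r_2 = 0.2309
beam 3: φ=180°, α=120°
  dir = (cos 120°, sin 120°) = (-0.5000, 0.8660); from cell (8,4)
  next x-line at t=1.6000, next y-line at t=0.2540; Δt_x=2.0000, Δt_y=1.1547
    y: enter (8,5) at t=0.2540 ← occupied
  → r_3 = 0.2540
beam 4: φ=270°, α=210°
  dir = (cos 210°, sin 210°) = (-0.8660, -0.5000); from cell (8,4)
  next x-line at t=0.9238, next y-line at t=1.5600; Δt_x=1.1547, Δt_y=2.0000
    x: enter (7,4) at t=0.9238
    y: enter (7,3) at t=1.5600
    x: enter (6,3) at t=2.0785
    x: enter (5,3) at t=3.2332
    y: enter (5,2) at t=3.5600
    x: enter (4,2) at t=4.3879
    x: enter (3,2) at t=5.5426
    y: enter (3,1) at t=5.5600
    x: enter (2,1) at t=6.6973
    y: enter (2,0) at t=7.5600 ← occupied
  → r_4 = 7.5600

ranges = [0.4000, 0.2309, 0.2540, 7.5600]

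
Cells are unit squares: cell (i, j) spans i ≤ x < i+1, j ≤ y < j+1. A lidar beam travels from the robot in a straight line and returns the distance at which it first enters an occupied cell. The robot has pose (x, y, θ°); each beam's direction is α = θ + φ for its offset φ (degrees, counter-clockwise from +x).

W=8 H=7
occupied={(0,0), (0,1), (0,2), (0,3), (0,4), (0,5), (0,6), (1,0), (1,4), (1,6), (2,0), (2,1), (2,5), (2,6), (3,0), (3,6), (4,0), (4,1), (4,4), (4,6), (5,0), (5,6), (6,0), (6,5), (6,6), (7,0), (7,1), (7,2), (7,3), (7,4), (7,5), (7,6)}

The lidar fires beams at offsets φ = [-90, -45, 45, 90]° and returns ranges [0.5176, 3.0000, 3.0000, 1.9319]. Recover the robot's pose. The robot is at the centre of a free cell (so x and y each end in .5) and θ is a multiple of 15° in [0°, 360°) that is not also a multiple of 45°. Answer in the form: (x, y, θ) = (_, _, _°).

(x, y, θ) = (6.5, 4.5, 195°)

Candidates: 24 free-cell centres × 16 headings = 384 poses. Raycast each; keep the one whose scan matches to 4 dp.
  (5.5, 3.5, 120°): beam 1 = 1.7321 ≠ 0.5176 ✗
  (4.5, 2.5, 120°): beam 1 = 2.8868 ≠ 0.5176 ✗
  (1.5, 1.5, 105°): beam 2 = 5.1962 ≠ 3.0000 ✗
  …
  (6.5, 4.5, 195°): r_1=0.5176, r_2=3.0000, r_3=3.0000, r_4=1.9319 — all match ✓
Unique over the lattice → pose = (6.5, 4.5, 195°).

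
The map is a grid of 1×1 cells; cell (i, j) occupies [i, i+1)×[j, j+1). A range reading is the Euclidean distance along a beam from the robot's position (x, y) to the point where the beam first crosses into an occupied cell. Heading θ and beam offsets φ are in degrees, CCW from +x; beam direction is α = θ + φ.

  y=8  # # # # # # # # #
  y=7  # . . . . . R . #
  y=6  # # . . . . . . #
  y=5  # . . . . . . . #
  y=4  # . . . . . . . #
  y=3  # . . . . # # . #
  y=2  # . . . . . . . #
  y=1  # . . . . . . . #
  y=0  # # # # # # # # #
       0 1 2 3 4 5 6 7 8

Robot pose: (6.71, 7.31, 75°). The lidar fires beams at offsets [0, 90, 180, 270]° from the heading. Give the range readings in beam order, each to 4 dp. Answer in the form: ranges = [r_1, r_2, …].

beam 1: φ=0°, α=75°
  d=(0.2588,0.9659)  start (6,7)  tX=1.1205 tY=0.7143  stride 1/|dx|=3.8637 1/|dy|=1.0353
    cross y-line → (6,8), t=0.7143 (wall)
  → r_1 = 0.7143
beam 2: φ=90°, α=165°
  d=(-0.9659,0.2588)  start (6,7)  tX=0.7350 tY=2.6660  stride 1/|dx|=1.0353 1/|dy|=3.8637
    cross x-line → (5,7), t=0.7350
    cross x-line → (4,7), t=1.7703
    cross y-line → (4,8), t=2.6660 (wall)
  → r_2 = 2.6660
beam 3: φ=180°, α=255°
  d=(-0.2588,-0.9659)  start (6,7)  tX=2.7432 tY=0.3209  stride 1/|dx|=3.8637 1/|dy|=1.0353
    cross y-line → (6,6), t=0.3209
    cross y-line → (6,5), t=1.3562
    cross y-line → (6,4), t=2.3915
    cross x-line → (5,4), t=2.7432
    cross y-line → (5,3), t=3.4268 (wall)
  → r_3 = 3.4268
beam 4: φ=270°, α=345°
  d=(0.9659,-0.2588)  start (6,7)  tX=0.3002 tY=1.1977  stride 1/|dx|=1.0353 1/|dy|=3.8637
    cross x-line → (7,7), t=0.3002
    cross y-line → (7,6), t=1.1977
    cross x-line → (8,6), t=1.3355 (wall)
  → r_4 = 1.3355

ranges = [0.7143, 2.6660, 3.4268, 1.3355]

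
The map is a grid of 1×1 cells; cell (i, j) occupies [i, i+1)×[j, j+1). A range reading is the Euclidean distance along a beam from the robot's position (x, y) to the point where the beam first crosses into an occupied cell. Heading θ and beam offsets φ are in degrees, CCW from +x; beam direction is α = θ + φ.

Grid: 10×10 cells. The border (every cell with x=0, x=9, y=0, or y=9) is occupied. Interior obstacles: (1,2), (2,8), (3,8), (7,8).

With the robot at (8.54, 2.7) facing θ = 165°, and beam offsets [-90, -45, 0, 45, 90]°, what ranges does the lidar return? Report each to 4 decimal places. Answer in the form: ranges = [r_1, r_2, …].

beam 1: φ=-90°, α=75°
  d=(0.2588,0.9659)  start (8,2)  tX=1.7773 tY=0.3106  stride 1/|dx|=3.8637 1/|dy|=1.0353
    cross y-line → (8,3), t=0.3106
    cross y-line → (8,4), t=1.3459
    cross x-line → (9,4), t=1.7773 (wall)
  → r_1 = 1.7773
beam 2: φ=-45°, α=120°
  d=(-0.5000,0.8660)  start (8,2)  tX=1.0800 tY=0.3464  stride 1/|dx|=2.0000 1/|dy|=1.1547
    cross y-line → (8,3), t=0.3464
    cross x-line → (7,3), t=1.0800
    cross y-line → (7,4), t=1.5011
    cross y-line → (7,5), t=2.6558
    cross x-line → (6,5), t=3.0800
    cross y-line → (6,6), t=3.8105
    cross y-line → (6,7), t=4.9652
    cross x-line → (5,7), t=5.0800
    cross y-line → (5,8), t=6.1199
    cross x-line → (4,8), t=7.0800
    cross y-line → (4,9), t=7.2746 (wall)
  → r_2 = 7.2746
beam 3: φ=0°, α=165°
  d=(-0.9659,0.2588)  start (8,2)  tX=0.5590 tY=1.1591  stride 1/|dx|=1.0353 1/|dy|=3.8637
    cross x-line → (7,2), t=0.5590
    cross y-line → (7,3), t=1.1591
    cross x-line → (6,3), t=1.5943
    cross x-line → (5,3), t=2.6296
    cross x-line → (4,3), t=3.6649
    cross x-line → (3,3), t=4.7002
    cross y-line → (3,4), t=5.0228
    cross x-line → (2,4), t=5.7354
    cross x-line → (1,4), t=6.7707
    cross x-line → (0,4), t=7.8060 (wall)
  → r_3 = 7.8060
beam 4: φ=45°, α=210°
  d=(-0.8660,-0.5000)  start (8,2)  tX=0.6235 tY=1.4000  stride 1/|dx|=1.1547 1/|dy|=2.0000
    cross x-line → (7,2), t=0.6235
    cross y-line → (7,1), t=1.4000
    cross x-line → (6,1), t=1.7782
    cross x-line → (5,1), t=2.9329
    cross y-line → (5,0), t=3.4000 (wall)
  → r_4 = 3.4000
beam 5: φ=90°, α=255°
  d=(-0.2588,-0.9659)  start (8,2)  tX=2.0864 tY=0.7247  stride 1/|dx|=3.8637 1/|dy|=1.0353
    cross y-line → (8,1), t=0.7247
    cross y-line → (8,0), t=1.7600 (wall)
  → r_5 = 1.7600

ranges = [1.7773, 7.2746, 7.8060, 3.4000, 1.7600]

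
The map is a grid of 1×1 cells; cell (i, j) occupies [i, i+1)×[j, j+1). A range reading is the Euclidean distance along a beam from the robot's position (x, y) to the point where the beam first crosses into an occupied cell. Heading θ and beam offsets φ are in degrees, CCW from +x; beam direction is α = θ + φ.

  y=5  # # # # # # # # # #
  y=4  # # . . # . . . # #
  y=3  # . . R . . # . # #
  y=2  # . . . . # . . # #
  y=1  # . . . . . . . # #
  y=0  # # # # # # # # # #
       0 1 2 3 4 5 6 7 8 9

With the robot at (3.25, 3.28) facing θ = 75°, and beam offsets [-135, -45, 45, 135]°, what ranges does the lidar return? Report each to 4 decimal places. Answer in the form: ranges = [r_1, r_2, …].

beam 1: φ=-135°, α=300°
  dir = (cos 300°, sin 300°) = (0.5000, -0.8660); from cell (3,3)
  next x-line at t=1.5000, next y-line at t=0.3233; Δt_x=2.0000, Δt_y=1.1547
    y: enter (3,2) at t=0.3233
    y: enter (3,1) at t=1.4780
    x: enter (4,1) at t=1.5000
    y: enter (4,0) at t=2.6327 ← occupied
  → r_1 = 2.6327
beam 2: φ=-45°, α=30°
  dir = (cos 30°, sin 30°) = (0.8660, 0.5000); from cell (3,3)
  next x-line at t=0.8660, next y-line at t=1.4400; Δt_x=1.1547, Δt_y=2.0000
    x: enter (4,3) at t=0.8660
    y: enter (4,4) at t=1.4400 ← occupied
  → r_2 = 1.4400
beam 3: φ=45°, α=120°
  dir = (cos 120°, sin 120°) = (-0.5000, 0.8660); from cell (3,3)
  next x-line at t=0.5000, next y-line at t=0.8314; Δt_x=2.0000, Δt_y=1.1547
    x: enter (2,3) at t=0.5000
    y: enter (2,4) at t=0.8314
    y: enter (2,5) at t=1.9861 ← occupied
  → r_3 = 1.9861
beam 4: φ=135°, α=210°
  dir = (cos 210°, sin 210°) = (-0.8660, -0.5000); from cell (3,3)
  next x-line at t=0.2887, next y-line at t=0.5600; Δt_x=1.1547, Δt_y=2.0000
    x: enter (2,3) at t=0.2887
    y: enter (2,2) at t=0.5600
    x: enter (1,2) at t=1.4434
    y: enter (1,1) at t=2.5600
    x: enter (0,1) at t=2.5981 ← occupied
  → r_4 = 2.5981

ranges = [2.6327, 1.4400, 1.9861, 2.5981]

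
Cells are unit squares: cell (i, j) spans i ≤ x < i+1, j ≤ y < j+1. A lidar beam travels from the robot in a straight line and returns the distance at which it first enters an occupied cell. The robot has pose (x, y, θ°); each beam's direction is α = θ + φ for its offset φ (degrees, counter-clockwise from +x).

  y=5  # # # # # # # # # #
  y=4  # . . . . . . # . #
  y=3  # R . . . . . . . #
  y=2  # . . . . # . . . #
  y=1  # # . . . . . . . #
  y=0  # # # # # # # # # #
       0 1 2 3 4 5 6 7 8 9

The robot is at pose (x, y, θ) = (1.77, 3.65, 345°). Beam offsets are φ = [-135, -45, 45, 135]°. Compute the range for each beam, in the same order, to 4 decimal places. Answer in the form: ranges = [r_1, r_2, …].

ranges = [0.8891, 3.0600, 2.7000, 1.5400]

beam 1: φ=-135°, α=210°
  cosα=-0.8660 sinα=-0.5000 | (1,3) | tMaxX 0.8891 tMaxY 1.3000 | tΔX 1.1547 tΔY 2.0000
    t=0.8891 [x] (0,3) — stop
  → r_1 = 0.8891
beam 2: φ=-45°, α=300°
  cosα=0.5000 sinα=-0.8660 | (1,3) | tMaxX 0.4600 tMaxY 0.7506 | tΔX 2.0000 tΔY 1.1547
    t=0.4600 [x] (2,3)
    t=0.7506 [y] (2,2)
    t=1.9053 [y] (2,1)
    t=2.4600 [x] (3,1)
    t=3.0600 [y] (3,0) — stop
  → r_2 = 3.0600
beam 3: φ=45°, α=30°
  cosα=0.8660 sinα=0.5000 | (1,3) | tMaxX 0.2656 tMaxY 0.7000 | tΔX 1.1547 tΔY 2.0000
    t=0.2656 [x] (2,3)
    t=0.7000 [y] (2,4)
    t=1.4203 [x] (3,4)
    t=2.5750 [x] (4,4)
    t=2.7000 [y] (4,5) — stop
  → r_3 = 2.7000
beam 4: φ=135°, α=120°
  cosα=-0.5000 sinα=0.8660 | (1,3) | tMaxX 1.5400 tMaxY 0.4041 | tΔX 2.0000 tΔY 1.1547
    t=0.4041 [y] (1,4)
    t=1.5400 [x] (0,4) — stop
  → r_4 = 1.5400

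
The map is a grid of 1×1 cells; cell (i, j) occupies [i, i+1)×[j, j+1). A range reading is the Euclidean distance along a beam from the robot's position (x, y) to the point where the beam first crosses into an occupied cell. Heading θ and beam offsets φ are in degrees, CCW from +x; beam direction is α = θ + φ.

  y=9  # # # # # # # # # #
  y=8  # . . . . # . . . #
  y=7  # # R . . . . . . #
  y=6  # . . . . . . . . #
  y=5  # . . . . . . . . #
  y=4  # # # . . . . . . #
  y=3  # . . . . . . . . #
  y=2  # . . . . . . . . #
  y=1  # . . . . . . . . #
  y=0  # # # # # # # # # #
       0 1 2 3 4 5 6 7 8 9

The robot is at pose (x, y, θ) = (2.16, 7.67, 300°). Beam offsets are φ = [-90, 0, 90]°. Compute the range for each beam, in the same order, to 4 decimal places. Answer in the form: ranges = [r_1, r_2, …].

beam 1: φ=-90°, α=210°
  direction (-0.8660, -0.5000); cell (2,7); t to first gridline: x 0.1848, y 1.3400 (then +1.1547 / +2.0000)
    (1,7) via x @ 0.1848  # hit
  → r_1 = 0.1848
beam 2: φ=0°, α=300°
  direction (0.5000, -0.8660); cell (2,7); t to first gridline: x 1.6800, y 0.7736 (then +2.0000 / +1.1547)
    (2,6) via y @ 0.7736
    (3,6) via x @ 1.6800
    (3,5) via y @ 1.9283
    (3,4) via y @ 3.0831
    (4,4) via x @ 3.6800
    (4,3) via y @ 4.2378
    (4,2) via y @ 5.3925
    (5,2) via x @ 5.6800
    (5,1) via y @ 6.5472
    (6,1) via x @ 7.6800
    (6,0) via y @ 7.7019  # hit
  → r_2 = 7.7019
beam 3: φ=90°, α=30°
  direction (0.8660, 0.5000); cell (2,7); t to first gridline: x 0.9699, y 0.6600 (then +1.1547 / +2.0000)
    (2,8) via y @ 0.6600
    (3,8) via x @ 0.9699
    (4,8) via x @ 2.1246
    (4,9) via y @ 2.6600  # hit
  → r_3 = 2.6600

ranges = [0.1848, 7.7019, 2.6600]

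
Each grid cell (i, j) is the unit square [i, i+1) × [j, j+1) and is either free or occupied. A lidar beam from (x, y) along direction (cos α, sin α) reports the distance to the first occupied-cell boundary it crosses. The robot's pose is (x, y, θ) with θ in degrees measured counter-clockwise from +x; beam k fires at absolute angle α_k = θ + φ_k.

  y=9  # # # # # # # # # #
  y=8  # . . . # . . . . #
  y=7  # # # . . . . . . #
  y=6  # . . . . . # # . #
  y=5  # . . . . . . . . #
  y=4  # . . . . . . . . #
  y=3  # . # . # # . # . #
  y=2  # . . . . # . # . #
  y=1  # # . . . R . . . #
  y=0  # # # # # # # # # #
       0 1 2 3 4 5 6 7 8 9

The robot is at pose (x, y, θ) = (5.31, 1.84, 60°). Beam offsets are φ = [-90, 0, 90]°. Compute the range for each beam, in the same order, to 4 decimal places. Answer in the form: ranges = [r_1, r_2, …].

ranges = [1.6800, 0.1848, 0.3200]

beam 1: φ=-90°, α=330°
  cosα=0.8660 sinα=-0.5000 | (5,1) | tMaxX 0.7967 tMaxY 1.6800 | tΔX 1.1547 tΔY 2.0000
    t=0.7967 [x] (6,1)
    t=1.6800 [y] (6,0) — stop
  → r_1 = 1.6800
beam 2: φ=0°, α=60°
  cosα=0.5000 sinα=0.8660 | (5,1) | tMaxX 1.3800 tMaxY 0.1848 | tΔX 2.0000 tΔY 1.1547
    t=0.1848 [y] (5,2) — stop
  → r_2 = 0.1848
beam 3: φ=90°, α=150°
  cosα=-0.8660 sinα=0.5000 | (5,1) | tMaxX 0.3580 tMaxY 0.3200 | tΔX 1.1547 tΔY 2.0000
    t=0.3200 [y] (5,2) — stop
  → r_3 = 0.3200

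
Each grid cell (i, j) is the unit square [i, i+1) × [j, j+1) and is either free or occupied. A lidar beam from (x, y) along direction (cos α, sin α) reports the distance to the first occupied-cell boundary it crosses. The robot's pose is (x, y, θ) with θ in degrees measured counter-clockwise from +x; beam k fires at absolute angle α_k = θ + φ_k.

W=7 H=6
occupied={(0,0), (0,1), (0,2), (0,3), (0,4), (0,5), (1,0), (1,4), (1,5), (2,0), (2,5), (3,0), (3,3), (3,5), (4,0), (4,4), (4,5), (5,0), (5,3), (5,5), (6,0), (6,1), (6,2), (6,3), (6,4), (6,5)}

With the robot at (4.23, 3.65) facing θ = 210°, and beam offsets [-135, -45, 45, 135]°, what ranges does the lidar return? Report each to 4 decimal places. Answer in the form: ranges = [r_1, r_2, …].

ranges = [0.3623, 0.2381, 2.7435, 0.7972]

beam 1: φ=-135°, α=75°
  dir = (cos 75°, sin 75°) = (0.2588, 0.9659); from cell (4,3)
  next x-line at t=2.9751, next y-line at t=0.3623; Δt_x=3.8637, Δt_y=1.0353
    y: enter (4,4) at t=0.3623 ← occupied
  → r_1 = 0.3623
beam 2: φ=-45°, α=165°
  dir = (cos 165°, sin 165°) = (-0.9659, 0.2588); from cell (4,3)
  next x-line at t=0.2381, next y-line at t=1.3523; Δt_x=1.0353, Δt_y=3.8637
    x: enter (3,3) at t=0.2381 ← occupied
  → r_2 = 0.2381
beam 3: φ=45°, α=255°
  dir = (cos 255°, sin 255°) = (-0.2588, -0.9659); from cell (4,3)
  next x-line at t=0.8887, next y-line at t=0.6729; Δt_x=3.8637, Δt_y=1.0353
    y: enter (4,2) at t=0.6729
    x: enter (3,2) at t=0.8887
    y: enter (3,1) at t=1.7082
    y: enter (3,0) at t=2.7435 ← occupied
  → r_3 = 2.7435
beam 4: φ=135°, α=345°
  dir = (cos 345°, sin 345°) = (0.9659, -0.2588); from cell (4,3)
  next x-line at t=0.7972, next y-line at t=2.5114; Δt_x=1.0353, Δt_y=3.8637
    x: enter (5,3) at t=0.7972 ← occupied
  → r_4 = 0.7972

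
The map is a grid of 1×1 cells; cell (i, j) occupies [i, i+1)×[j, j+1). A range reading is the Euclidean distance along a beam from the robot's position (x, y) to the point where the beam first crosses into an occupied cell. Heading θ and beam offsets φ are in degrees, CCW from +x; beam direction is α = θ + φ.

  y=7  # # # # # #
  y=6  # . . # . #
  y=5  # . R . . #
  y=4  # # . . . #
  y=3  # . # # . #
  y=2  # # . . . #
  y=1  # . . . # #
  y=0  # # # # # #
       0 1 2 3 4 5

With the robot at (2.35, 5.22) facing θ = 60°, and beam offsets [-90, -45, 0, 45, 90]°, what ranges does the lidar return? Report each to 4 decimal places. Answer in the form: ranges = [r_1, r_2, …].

ranges = [3.0600, 2.7435, 1.3000, 1.8428, 1.5588]

beam 1: φ=-90°, α=330°
  dir = (cos 330°, sin 330°) = (0.8660, -0.5000); from cell (2,5)
  next x-line at t=0.7506, next y-line at t=0.4400; Δt_x=1.1547, Δt_y=2.0000
    y: enter (2,4) at t=0.4400
    x: enter (3,4) at t=0.7506
    x: enter (4,4) at t=1.9053
    y: enter (4,3) at t=2.4400
    x: enter (5,3) at t=3.0600 ← occupied
  → r_1 = 3.0600
beam 2: φ=-45°, α=15°
  dir = (cos 15°, sin 15°) = (0.9659, 0.2588); from cell (2,5)
  next x-line at t=0.6729, next y-line at t=3.0137; Δt_x=1.0353, Δt_y=3.8637
    x: enter (3,5) at t=0.6729
    x: enter (4,5) at t=1.7082
    x: enter (5,5) at t=2.7435 ← occupied
  → r_2 = 2.7435
beam 3: φ=0°, α=60°
  dir = (cos 60°, sin 60°) = (0.5000, 0.8660); from cell (2,5)
  next x-line at t=1.3000, next y-line at t=0.9007; Δt_x=2.0000, Δt_y=1.1547
    y: enter (2,6) at t=0.9007
    x: enter (3,6) at t=1.3000 ← occupied
  → r_3 = 1.3000
beam 4: φ=45°, α=105°
  dir = (cos 105°, sin 105°) = (-0.2588, 0.9659); from cell (2,5)
  next x-line at t=1.3523, next y-line at t=0.8075; Δt_x=3.8637, Δt_y=1.0353
    y: enter (2,6) at t=0.8075
    x: enter (1,6) at t=1.3523
    y: enter (1,7) at t=1.8428 ← occupied
  → r_4 = 1.8428
beam 5: φ=90°, α=150°
  dir = (cos 150°, sin 150°) = (-0.8660, 0.5000); from cell (2,5)
  next x-line at t=0.4041, next y-line at t=1.5600; Δt_x=1.1547, Δt_y=2.0000
    x: enter (1,5) at t=0.4041
    x: enter (0,5) at t=1.5588 ← occupied
  → r_5 = 1.5588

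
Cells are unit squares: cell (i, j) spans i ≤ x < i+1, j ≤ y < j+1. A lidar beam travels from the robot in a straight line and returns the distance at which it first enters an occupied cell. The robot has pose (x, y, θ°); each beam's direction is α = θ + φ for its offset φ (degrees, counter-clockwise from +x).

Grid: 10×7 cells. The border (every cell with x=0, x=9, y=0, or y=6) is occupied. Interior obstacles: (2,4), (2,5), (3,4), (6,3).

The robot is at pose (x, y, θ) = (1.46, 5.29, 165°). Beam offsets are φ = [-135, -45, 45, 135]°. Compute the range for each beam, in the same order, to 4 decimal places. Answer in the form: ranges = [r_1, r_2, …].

beam 1: φ=-135°, α=30°
  direction (0.8660, 0.5000); cell (1,5); t to first gridline: x 0.6235, y 1.4200 (then +1.1547 / +2.0000)
    (2,5) via x @ 0.6235  # hit
  → r_1 = 0.6235
beam 2: φ=-45°, α=120°
  direction (-0.5000, 0.8660); cell (1,5); t to first gridline: x 0.9200, y 0.8198 (then +2.0000 / +1.1547)
    (1,6) via y @ 0.8198  # hit
  → r_2 = 0.8198
beam 3: φ=45°, α=210°
  direction (-0.8660, -0.5000); cell (1,5); t to first gridline: x 0.5312, y 0.5800 (then +1.1547 / +2.0000)
    (0,5) via x @ 0.5312  # hit
  → r_3 = 0.5312
beam 4: φ=135°, α=300°
  direction (0.5000, -0.8660); cell (1,5); t to first gridline: x 1.0800, y 0.3349 (then +2.0000 / +1.1547)
    (1,4) via y @ 0.3349
    (2,4) via x @ 1.0800  # hit
  → r_4 = 1.0800

ranges = [0.6235, 0.8198, 0.5312, 1.0800]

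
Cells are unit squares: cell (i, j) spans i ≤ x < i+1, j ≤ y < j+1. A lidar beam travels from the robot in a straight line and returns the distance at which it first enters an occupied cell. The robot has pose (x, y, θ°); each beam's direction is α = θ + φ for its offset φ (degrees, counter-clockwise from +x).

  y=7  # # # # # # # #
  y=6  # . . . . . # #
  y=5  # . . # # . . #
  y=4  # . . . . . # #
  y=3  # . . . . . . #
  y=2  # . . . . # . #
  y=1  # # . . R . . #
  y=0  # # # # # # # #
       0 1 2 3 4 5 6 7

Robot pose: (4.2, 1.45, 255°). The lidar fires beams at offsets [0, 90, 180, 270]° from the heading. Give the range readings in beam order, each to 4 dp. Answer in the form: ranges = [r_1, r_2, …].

ranges = [0.4659, 1.7387, 5.7458, 3.3129]

beam 1: φ=0°, α=255°
  d=(-0.2588,-0.9659)  start (4,1)  tX=0.7727 tY=0.4659  stride 1/|dx|=3.8637 1/|dy|=1.0353
    cross y-line → (4,0), t=0.4659 (wall)
  → r_1 = 0.4659
beam 2: φ=90°, α=345°
  d=(0.9659,-0.2588)  start (4,1)  tX=0.8282 tY=1.7387  stride 1/|dx|=1.0353 1/|dy|=3.8637
    cross x-line → (5,1), t=0.8282
    cross y-line → (5,0), t=1.7387 (wall)
  → r_2 = 1.7387
beam 3: φ=180°, α=75°
  d=(0.2588,0.9659)  start (4,1)  tX=3.0910 tY=0.5694  stride 1/|dx|=3.8637 1/|dy|=1.0353
    cross y-line → (4,2), t=0.5694
    cross y-line → (4,3), t=1.6047
    cross y-line → (4,4), t=2.6400
    cross x-line → (5,4), t=3.0910
    cross y-line → (5,5), t=3.6752
    cross y-line → (5,6), t=4.7105
    cross y-line → (5,7), t=5.7458 (wall)
  → r_3 = 5.7458
beam 4: φ=270°, α=165°
  d=(-0.9659,0.2588)  start (4,1)  tX=0.2071 tY=2.1250  stride 1/|dx|=1.0353 1/|dy|=3.8637
    cross x-line → (3,1), t=0.2071
    cross x-line → (2,1), t=1.2423
    cross y-line → (2,2), t=2.1250
    cross x-line → (1,2), t=2.2776
    cross x-line → (0,2), t=3.3129 (wall)
  → r_4 = 3.3129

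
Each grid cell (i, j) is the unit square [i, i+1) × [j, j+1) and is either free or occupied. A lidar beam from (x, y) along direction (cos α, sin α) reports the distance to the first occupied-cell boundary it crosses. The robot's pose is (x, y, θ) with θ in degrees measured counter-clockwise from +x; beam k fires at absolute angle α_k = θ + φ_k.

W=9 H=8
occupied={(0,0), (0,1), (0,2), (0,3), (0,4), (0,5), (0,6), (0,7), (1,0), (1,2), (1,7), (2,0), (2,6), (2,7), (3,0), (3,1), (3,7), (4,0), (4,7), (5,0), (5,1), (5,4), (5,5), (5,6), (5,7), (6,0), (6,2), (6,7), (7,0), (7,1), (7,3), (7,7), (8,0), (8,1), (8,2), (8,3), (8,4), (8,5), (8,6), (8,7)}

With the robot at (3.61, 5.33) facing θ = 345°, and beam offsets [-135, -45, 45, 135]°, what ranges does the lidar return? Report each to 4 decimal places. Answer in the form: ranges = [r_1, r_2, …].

beam 1: φ=-135°, α=210°
  dir = (cos 210°, sin 210°) = (-0.8660, -0.5000); from cell (3,5)
  next x-line at t=0.7044, next y-line at t=0.6600; Δt_x=1.1547, Δt_y=2.0000
    y: enter (3,4) at t=0.6600
    x: enter (2,4) at t=0.7044
    x: enter (1,4) at t=1.8591
    y: enter (1,3) at t=2.6600
    x: enter (0,3) at t=3.0138 ← occupied
  → r_1 = 3.0138
beam 2: φ=-45°, α=300°
  dir = (cos 300°, sin 300°) = (0.5000, -0.8660); from cell (3,5)
  next x-line at t=0.7800, next y-line at t=0.3811; Δt_x=2.0000, Δt_y=1.1547
    y: enter (3,4) at t=0.3811
    x: enter (4,4) at t=0.7800
    y: enter (4,3) at t=1.5358
    y: enter (4,2) at t=2.6905
    x: enter (5,2) at t=2.7800
    y: enter (5,1) at t=3.8452 ← occupied
  → r_2 = 3.8452
beam 3: φ=45°, α=30°
  dir = (cos 30°, sin 30°) = (0.8660, 0.5000); from cell (3,5)
  next x-line at t=0.4503, next y-line at t=1.3400; Δt_x=1.1547, Δt_y=2.0000
    x: enter (4,5) at t=0.4503
    y: enter (4,6) at t=1.3400
    x: enter (5,6) at t=1.6050 ← occupied
  → r_3 = 1.6050
beam 4: φ=135°, α=120°
  dir = (cos 120°, sin 120°) = (-0.5000, 0.8660); from cell (3,5)
  next x-line at t=1.2200, next y-line at t=0.7736; Δt_x=2.0000, Δt_y=1.1547
    y: enter (3,6) at t=0.7736
    x: enter (2,6) at t=1.2200 ← occupied
  → r_4 = 1.2200

ranges = [3.0138, 3.8452, 1.6050, 1.2200]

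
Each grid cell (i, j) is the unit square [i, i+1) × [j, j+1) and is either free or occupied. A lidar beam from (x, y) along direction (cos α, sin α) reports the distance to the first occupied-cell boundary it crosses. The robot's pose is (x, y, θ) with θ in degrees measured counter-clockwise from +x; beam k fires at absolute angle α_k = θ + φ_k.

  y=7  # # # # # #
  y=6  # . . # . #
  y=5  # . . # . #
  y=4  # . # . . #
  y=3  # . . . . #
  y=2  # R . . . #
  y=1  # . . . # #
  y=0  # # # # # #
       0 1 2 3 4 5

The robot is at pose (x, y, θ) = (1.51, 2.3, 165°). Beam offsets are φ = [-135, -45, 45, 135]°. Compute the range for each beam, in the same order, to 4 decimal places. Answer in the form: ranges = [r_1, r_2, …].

beam 1: φ=-135°, α=30°
  d=(0.8660,0.5000)  start (1,2)  tX=0.5658 tY=1.4000  stride 1/|dx|=1.1547 1/|dy|=2.0000
    cross x-line → (2,2), t=0.5658
    cross y-line → (2,3), t=1.4000
    cross x-line → (3,3), t=1.7205
    cross x-line → (4,3), t=2.8752
    cross y-line → (4,4), t=3.4000
    cross x-line → (5,4), t=4.0299 (wall)
  → r_1 = 4.0299
beam 2: φ=-45°, α=120°
  d=(-0.5000,0.8660)  start (1,2)  tX=1.0200 tY=0.8083  stride 1/|dx|=2.0000 1/|dy|=1.1547
    cross y-line → (1,3), t=0.8083
    cross x-line → (0,3), t=1.0200 (wall)
  → r_2 = 1.0200
beam 3: φ=45°, α=210°
  d=(-0.8660,-0.5000)  start (1,2)  tX=0.5889 tY=0.6000  stride 1/|dx|=1.1547 1/|dy|=2.0000
    cross x-line → (0,2), t=0.5889 (wall)
  → r_3 = 0.5889
beam 4: φ=135°, α=300°
  d=(0.5000,-0.8660)  start (1,2)  tX=0.9800 tY=0.3464  stride 1/|dx|=2.0000 1/|dy|=1.1547
    cross y-line → (1,1), t=0.3464
    cross x-line → (2,1), t=0.9800
    cross y-line → (2,0), t=1.5011 (wall)
  → r_4 = 1.5011

ranges = [4.0299, 1.0200, 0.5889, 1.5011]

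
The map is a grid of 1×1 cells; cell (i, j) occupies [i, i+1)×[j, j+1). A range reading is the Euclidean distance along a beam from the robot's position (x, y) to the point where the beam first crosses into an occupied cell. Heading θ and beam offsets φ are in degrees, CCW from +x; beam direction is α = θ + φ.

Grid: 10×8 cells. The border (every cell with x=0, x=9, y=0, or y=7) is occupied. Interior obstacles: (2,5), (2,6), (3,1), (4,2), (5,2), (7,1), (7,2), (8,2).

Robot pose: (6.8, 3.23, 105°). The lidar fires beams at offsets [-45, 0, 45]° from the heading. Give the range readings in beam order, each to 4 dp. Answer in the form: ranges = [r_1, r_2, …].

beam 1: φ=-45°, α=60°
  dir = (cos 60°, sin 60°) = (0.5000, 0.8660); from cell (6,3)
  next x-line at t=0.4000, next y-line at t=0.8891; Δt_x=2.0000, Δt_y=1.1547
    x: enter (7,3) at t=0.4000
    y: enter (7,4) at t=0.8891
    y: enter (7,5) at t=2.0438
    x: enter (8,5) at t=2.4000
    y: enter (8,6) at t=3.1985
    y: enter (8,7) at t=4.3532 ← occupied
  → r_1 = 4.3532
beam 2: φ=0°, α=105°
  dir = (cos 105°, sin 105°) = (-0.2588, 0.9659); from cell (6,3)
  next x-line at t=3.0910, next y-line at t=0.7972; Δt_x=3.8637, Δt_y=1.0353
    y: enter (6,4) at t=0.7972
    y: enter (6,5) at t=1.8324
    y: enter (6,6) at t=2.8677
    x: enter (5,6) at t=3.0910
    y: enter (5,7) at t=3.9030 ← occupied
  → r_2 = 3.9030
beam 3: φ=45°, α=150°
  dir = (cos 150°, sin 150°) = (-0.8660, 0.5000); from cell (6,3)
  next x-line at t=0.9238, next y-line at t=1.5400; Δt_x=1.1547, Δt_y=2.0000
    x: enter (5,3) at t=0.9238
    y: enter (5,4) at t=1.5400
    x: enter (4,4) at t=2.0785
    x: enter (3,4) at t=3.2332
    y: enter (3,5) at t=3.5400
    x: enter (2,5) at t=4.3879 ← occupied
  → r_3 = 4.3879

ranges = [4.3532, 3.9030, 4.3879]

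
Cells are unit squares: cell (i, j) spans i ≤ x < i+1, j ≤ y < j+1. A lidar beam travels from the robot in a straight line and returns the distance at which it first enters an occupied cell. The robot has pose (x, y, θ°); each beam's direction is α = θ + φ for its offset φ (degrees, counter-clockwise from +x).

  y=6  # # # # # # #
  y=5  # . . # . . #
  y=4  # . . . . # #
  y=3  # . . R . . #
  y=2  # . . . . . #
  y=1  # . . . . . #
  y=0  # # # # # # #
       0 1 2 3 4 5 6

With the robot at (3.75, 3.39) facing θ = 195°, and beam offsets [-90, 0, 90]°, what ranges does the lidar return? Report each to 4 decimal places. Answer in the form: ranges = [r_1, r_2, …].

ranges = [1.6668, 2.8470, 2.4743]

beam 1: φ=-90°, α=105°
  dir = (cos 105°, sin 105°) = (-0.2588, 0.9659); from cell (3,3)
  next x-line at t=2.8978, next y-line at t=0.6315; Δt_x=3.8637, Δt_y=1.0353
    y: enter (3,4) at t=0.6315
    y: enter (3,5) at t=1.6668 ← occupied
  → r_1 = 1.6668
beam 2: φ=0°, α=195°
  dir = (cos 195°, sin 195°) = (-0.9659, -0.2588); from cell (3,3)
  next x-line at t=0.7765, next y-line at t=1.5068; Δt_x=1.0353, Δt_y=3.8637
    x: enter (2,3) at t=0.7765
    y: enter (2,2) at t=1.5068
    x: enter (1,2) at t=1.8117
    x: enter (0,2) at t=2.8470 ← occupied
  → r_2 = 2.8470
beam 3: φ=90°, α=285°
  dir = (cos 285°, sin 285°) = (0.2588, -0.9659); from cell (3,3)
  next x-line at t=0.9659, next y-line at t=0.4038; Δt_x=3.8637, Δt_y=1.0353
    y: enter (3,2) at t=0.4038
    x: enter (4,2) at t=0.9659
    y: enter (4,1) at t=1.4390
    y: enter (4,0) at t=2.4743 ← occupied
  → r_3 = 2.4743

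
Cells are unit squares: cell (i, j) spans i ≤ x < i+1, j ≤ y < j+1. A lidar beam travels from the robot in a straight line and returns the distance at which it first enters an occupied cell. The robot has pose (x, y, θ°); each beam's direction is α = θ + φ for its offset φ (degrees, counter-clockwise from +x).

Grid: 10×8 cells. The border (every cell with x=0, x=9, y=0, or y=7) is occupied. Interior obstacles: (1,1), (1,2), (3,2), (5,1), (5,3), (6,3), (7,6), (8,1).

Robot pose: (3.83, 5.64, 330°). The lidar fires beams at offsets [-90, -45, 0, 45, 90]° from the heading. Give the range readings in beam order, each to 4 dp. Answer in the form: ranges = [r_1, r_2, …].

ranges = [3.6600, 4.5205, 3.2800, 3.2818, 1.5704]

beam 1: φ=-90°, α=240°
  direction (-0.5000, -0.8660); cell (3,5); t to first gridline: x 1.6600, y 0.7390 (then +2.0000 / +1.1547)
    (3,4) via y @ 0.7390
    (2,4) via x @ 1.6600
    (2,3) via y @ 1.8937
    (2,2) via y @ 3.0484
    (1,2) via x @ 3.6600  # hit
  → r_1 = 3.6600
beam 2: φ=-45°, α=285°
  direction (0.2588, -0.9659); cell (3,5); t to first gridline: x 0.6568, y 0.6626 (then +3.8637 / +1.0353)
    (4,5) via x @ 0.6568
    (4,4) via y @ 0.6626
    (4,3) via y @ 1.6979
    (4,2) via y @ 2.7331
    (4,1) via y @ 3.7684
    (5,1) via x @ 4.5205  # hit
  → r_2 = 4.5205
beam 3: φ=0°, α=330°
  direction (0.8660, -0.5000); cell (3,5); t to first gridline: x 0.1963, y 1.2800 (then +1.1547 / +2.0000)
    (4,5) via x @ 0.1963
    (4,4) via y @ 1.2800
    (5,4) via x @ 1.3510
    (6,4) via x @ 2.5057
    (6,3) via y @ 3.2800  # hit
  → r_3 = 3.2800
beam 4: φ=45°, α=15°
  direction (0.9659, 0.2588); cell (3,5); t to first gridline: x 0.1760, y 1.3909 (then +1.0353 / +3.8637)
    (4,5) via x @ 0.1760
    (5,5) via x @ 1.2113
    (5,6) via y @ 1.3909
    (6,6) via x @ 2.2465
    (7,6) via x @ 3.2818  # hit
  → r_4 = 3.2818
beam 5: φ=90°, α=60°
  direction (0.5000, 0.8660); cell (3,5); t to first gridline: x 0.3400, y 0.4157 (then +2.0000 / +1.1547)
    (4,5) via x @ 0.3400
    (4,6) via y @ 0.4157
    (4,7) via y @ 1.5704  # hit
  → r_5 = 1.5704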